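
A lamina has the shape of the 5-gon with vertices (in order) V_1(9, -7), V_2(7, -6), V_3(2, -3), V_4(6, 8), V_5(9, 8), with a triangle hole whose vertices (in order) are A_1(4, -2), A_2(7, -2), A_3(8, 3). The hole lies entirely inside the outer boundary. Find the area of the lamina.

Outer boundary:
Apply the surveyor's formula: 2A = Σ (x_i·y_{i+1} − x_{i+1}·y_i), indices taken mod 5.
Σ = (-5) + (-9) + (34) + (-24) + (-135) = -139
Area = |Σ|/2 = 69.5.
Hole:
Apply the surveyor's formula: 2A = Σ (x_i·y_{i+1} − x_{i+1}·y_i), indices taken mod 3.
Cross-terms: 6, 37, -28  ⇒  Σ = 15
Area = |Σ|/2 = 7.5.
Net area = 69.5 − 7.5 = 62.

62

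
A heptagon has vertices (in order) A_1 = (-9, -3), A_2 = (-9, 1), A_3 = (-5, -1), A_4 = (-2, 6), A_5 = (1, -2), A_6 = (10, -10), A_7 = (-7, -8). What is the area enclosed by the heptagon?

A_1→A_2: (-9)(1) − (-9)(-3) = -36
A_2→A_3: (-9)(-1) − (-5)(1) = 14
A_3→A_4: (-5)(6) − (-2)(-1) = -32
A_4→A_5: (-2)(-2) − (1)(6) = -2
A_5→A_6: (1)(-10) − (10)(-2) = 10
A_6→A_7: (10)(-8) − (-7)(-10) = -150
A_7→A_1: (-7)(-3) − (-9)(-8) = -51
Σ = -247
Area = |Σ|/2 = 123.5.

123.5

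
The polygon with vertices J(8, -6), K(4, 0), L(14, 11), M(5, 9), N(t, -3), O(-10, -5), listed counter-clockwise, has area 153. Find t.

-8

Write out the shoelace sum; only the two edges meeting at N involve t:
2·Area = [(5·(-3) − t·9) + (t·(-5) − (-10)·(-3))] + 239
       = -14·t + 194 = 306
⇒ t = -8.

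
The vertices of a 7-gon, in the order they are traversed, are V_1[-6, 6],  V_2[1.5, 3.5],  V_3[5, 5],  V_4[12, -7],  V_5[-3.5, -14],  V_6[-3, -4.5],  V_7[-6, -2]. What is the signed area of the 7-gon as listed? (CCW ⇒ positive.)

Apply the shoelace (surveyor's) formula: 2A = Σ (x_i·y_{i+1} − x_{i+1}·y_i), indices taken mod 7.
V_1→V_2: (-6)(3.5) − (1.5)(6) = -30
V_2→V_3: (1.5)(5) − (5)(3.5) = -10
V_3→V_4: (5)(-7) − (12)(5) = -95
V_4→V_5: (12)(-14) − (-3.5)(-7) = -192.5
V_5→V_6: (-3.5)(-4.5) − (-3)(-14) = -26.25
V_6→V_7: (-3)(-2) − (-6)(-4.5) = -21
V_7→V_1: (-6)(6) − (-6)(-2) = -48
Σ = -422.75
Signed area = Σ/2 = -211.375 (negative ⇒ clockwise traversal).

-211.375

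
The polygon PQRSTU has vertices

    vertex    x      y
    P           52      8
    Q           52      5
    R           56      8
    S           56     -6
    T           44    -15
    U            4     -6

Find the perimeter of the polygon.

|PQ| = √((0)² + (-3)²) = √9 = 3
|QR| = √((4)² + (3)²) = √25 = 5
|RS| = √((0)² + (-14)²) = √196 = 14
|ST| = √((-12)² + (-9)²) = √225 = 15
|TU| = √((-40)² + (9)²) = √1681 = 41
|UP| = √((48)² + (14)²) = √2500 = 50
Perimeter = 3 + 5 + 14 + 15 + 41 + 50 = 128.

128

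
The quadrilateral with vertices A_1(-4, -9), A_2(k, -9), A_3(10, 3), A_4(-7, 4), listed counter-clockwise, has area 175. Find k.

Write out the shoelace sum; only the two edges meeting at A_2 involve k:
2·Area = [((-4)·(-9) − k·(-9)) + (k·3 − 10·(-9))] + 140
       = 12·k + 266 = 350
⇒ k = 7.

7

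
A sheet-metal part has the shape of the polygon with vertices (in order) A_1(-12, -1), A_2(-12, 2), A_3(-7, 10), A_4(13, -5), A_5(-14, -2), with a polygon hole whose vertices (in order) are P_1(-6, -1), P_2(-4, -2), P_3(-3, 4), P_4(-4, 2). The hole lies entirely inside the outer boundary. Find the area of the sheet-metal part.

165.5

Outer boundary:
Apply the shoelace (surveyor's) formula: 2A = Σ (x_i·y_{i+1} − x_{i+1}·y_i), indices taken mod 5.
Cross-terms: -36, -106, -95, -96, -10  ⇒  Σ = -343
Area = |Σ|/2 = 171.5.
Hole:
Σ = (8) + (-22) + (10) + (16) = 12
Area = |Σ|/2 = 6.
Net area = 171.5 − 6 = 165.5.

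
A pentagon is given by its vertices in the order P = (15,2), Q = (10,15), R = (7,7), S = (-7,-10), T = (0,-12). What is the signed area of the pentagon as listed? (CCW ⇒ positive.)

206.5

Apply the shoelace (surveyor's) formula: 2A = Σ (x_i·y_{i+1} − x_{i+1}·y_i), indices taken mod 5.
Cross-terms: 205, -35, -21, 84, 180  ⇒  Σ = 413
Signed area = Σ/2 = 206.5 (positive ⇒ counter-clockwise traversal).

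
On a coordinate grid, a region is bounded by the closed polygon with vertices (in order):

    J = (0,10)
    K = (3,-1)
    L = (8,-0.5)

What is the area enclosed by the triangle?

28.25

Apply Gauss's area formula: 2A = Σ (x_i·y_{i+1} − x_{i+1}·y_i), indices taken mod 3.
Σ = (-30) + (6.5) + (80) = 56.5
Area = |Σ|/2 = 28.25.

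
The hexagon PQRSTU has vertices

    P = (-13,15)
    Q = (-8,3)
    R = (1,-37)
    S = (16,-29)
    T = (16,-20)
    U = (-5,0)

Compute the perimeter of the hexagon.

126

|PQ| = √((5)² + (-12)²) = √169 = 13
|QR| = √((9)² + (-40)²) = √1681 = 41
|RS| = √((15)² + (8)²) = √289 = 17
|ST| = √((0)² + (9)²) = √81 = 9
|TU| = √((-21)² + (20)²) = √841 = 29
|UP| = √((-8)² + (15)²) = √289 = 17
Perimeter = 13 + 41 + 17 + 9 + 29 + 17 = 126.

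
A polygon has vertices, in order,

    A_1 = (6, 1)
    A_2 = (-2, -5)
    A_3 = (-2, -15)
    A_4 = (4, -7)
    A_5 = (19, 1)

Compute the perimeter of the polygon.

|A_1A_2| = √((-8)² + (-6)²) = √100 = 10
|A_2A_3| = √((0)² + (-10)²) = √100 = 10
|A_3A_4| = √((6)² + (8)²) = √100 = 10
|A_4A_5| = √((15)² + (8)²) = √289 = 17
|A_5A_1| = √((-13)² + (0)²) = √169 = 13
Perimeter = 10 + 10 + 10 + 17 + 13 = 60.

60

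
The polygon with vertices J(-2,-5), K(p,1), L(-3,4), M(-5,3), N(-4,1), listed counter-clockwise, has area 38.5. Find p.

4

The doubled signed area Σ (x_i y_{i+1} − x_{i+1} y_i) is linear in p.
With p=0 it equals 41; the coefficient of p is 9 (from the two edges through K).
So 9·p + 41 = 2·38.5 = 77 ⇒ p = 4.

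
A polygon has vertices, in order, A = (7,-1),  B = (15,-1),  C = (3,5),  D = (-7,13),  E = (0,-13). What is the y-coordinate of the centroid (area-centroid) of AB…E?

Apply Gauss's area formula. First the cross-terms c_i = x_i·y_{i+1} − x_{i+1}·y_i:
  8, 78, 74, 91, 91  ⇒  2A = 342, A = 171.
Then Σ (y_i + y_{i+1})·c_i = 354, so ȳ = 354 / (6·171) = 59/171.

59/171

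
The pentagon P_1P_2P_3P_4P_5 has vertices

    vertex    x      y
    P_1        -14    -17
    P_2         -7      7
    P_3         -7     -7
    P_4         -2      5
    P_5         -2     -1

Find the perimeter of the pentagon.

|P_1P_2| = √((7)² + (24)²) = √625 = 25
|P_2P_3| = √((0)² + (-14)²) = √196 = 14
|P_3P_4| = √((5)² + (12)²) = √169 = 13
|P_4P_5| = √((0)² + (-6)²) = √36 = 6
|P_5P_1| = √((-12)² + (-16)²) = √400 = 20
Perimeter = 25 + 14 + 13 + 6 + 20 = 78.

78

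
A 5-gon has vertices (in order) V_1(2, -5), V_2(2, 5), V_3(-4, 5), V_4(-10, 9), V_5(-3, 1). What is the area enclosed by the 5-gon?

Cross-terms: 20, 30, 14, 17, 13  ⇒  Σ = 94
Area = |Σ|/2 = 47.

47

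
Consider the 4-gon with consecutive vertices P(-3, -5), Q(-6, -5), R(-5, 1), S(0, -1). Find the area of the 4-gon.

Apply the shoelace (surveyor's) formula: 2A = Σ (x_i·y_{i+1} − x_{i+1}·y_i), indices taken mod 4.
P→Q: (-3)(-5) − (-6)(-5) = -15
Q→R: (-6)(1) − (-5)(-5) = -31
R→S: (-5)(-1) − (0)(1) = 5
S→P: (0)(-5) − (-3)(-1) = -3
Σ = -44
Area = |Σ|/2 = 22.

22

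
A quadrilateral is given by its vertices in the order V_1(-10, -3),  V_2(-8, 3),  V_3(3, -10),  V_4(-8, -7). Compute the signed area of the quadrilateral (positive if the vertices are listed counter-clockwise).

Apply the shoelace formula: 2A = Σ (x_i·y_{i+1} − x_{i+1}·y_i), indices taken mod 4.
Σ = (-54) + (71) + (-101) + (-46) = -130
Signed area = Σ/2 = -65 (negative ⇒ clockwise traversal).

-65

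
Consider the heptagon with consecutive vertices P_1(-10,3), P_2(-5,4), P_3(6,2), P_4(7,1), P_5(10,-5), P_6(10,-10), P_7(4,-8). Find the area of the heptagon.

Apply the shoelace formula: 2A = Σ (x_i·y_{i+1} − x_{i+1}·y_i), indices taken mod 7.
Σ = (-25) + (-34) + (-8) + (-45) + (-50) + (-40) + (-68) = -270
Area = |Σ|/2 = 135.

135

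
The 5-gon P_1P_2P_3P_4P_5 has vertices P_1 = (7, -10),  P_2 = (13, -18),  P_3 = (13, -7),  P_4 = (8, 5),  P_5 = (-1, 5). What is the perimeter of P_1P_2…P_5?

60

|P_1P_2| = √((6)² + (-8)²) = √100 = 10
|P_2P_3| = √((0)² + (11)²) = √121 = 11
|P_3P_4| = √((-5)² + (12)²) = √169 = 13
|P_4P_5| = √((-9)² + (0)²) = √81 = 9
|P_5P_1| = √((8)² + (-15)²) = √289 = 17
Perimeter = 10 + 11 + 13 + 9 + 17 = 60.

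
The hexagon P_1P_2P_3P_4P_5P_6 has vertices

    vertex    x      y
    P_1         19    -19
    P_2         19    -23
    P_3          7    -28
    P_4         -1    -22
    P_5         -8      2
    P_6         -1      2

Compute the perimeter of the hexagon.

|P_1P_2| = √((0)² + (-4)²) = √16 = 4
|P_2P_3| = √((-12)² + (-5)²) = √169 = 13
|P_3P_4| = √((-8)² + (6)²) = √100 = 10
|P_4P_5| = √((-7)² + (24)²) = √625 = 25
|P_5P_6| = √((7)² + (0)²) = √49 = 7
|P_6P_1| = √((20)² + (-21)²) = √841 = 29
Perimeter = 4 + 13 + 10 + 25 + 7 + 29 = 88.

88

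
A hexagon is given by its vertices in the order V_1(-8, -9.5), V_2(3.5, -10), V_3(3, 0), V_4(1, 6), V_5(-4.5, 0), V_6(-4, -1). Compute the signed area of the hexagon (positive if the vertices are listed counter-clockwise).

Apply the surveyor's formula: 2A = Σ (x_i·y_{i+1} − x_{i+1}·y_i), indices taken mod 6.
Σ = (113.25) + (30) + (18) + (27) + (4.5) + (30) = 222.75
Signed area = Σ/2 = 111.375 (positive ⇒ counter-clockwise traversal).

111.375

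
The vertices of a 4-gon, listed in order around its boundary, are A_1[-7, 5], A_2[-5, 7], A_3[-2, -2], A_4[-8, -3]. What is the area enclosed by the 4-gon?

35.5

Cross-terms: -24, 24, -10, -61  ⇒  Σ = -71
Area = |Σ|/2 = 35.5.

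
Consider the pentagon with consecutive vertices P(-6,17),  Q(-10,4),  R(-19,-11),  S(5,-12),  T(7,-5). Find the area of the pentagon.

Apply the surveyor's formula: 2A = Σ (x_i·y_{i+1} − x_{i+1}·y_i), indices taken mod 5.
P→Q: (-6)(4) − (-10)(17) = 146
Q→R: (-10)(-11) − (-19)(4) = 186
R→S: (-19)(-12) − (5)(-11) = 283
S→T: (5)(-5) − (7)(-12) = 59
T→P: (7)(17) − (-6)(-5) = 89
Σ = 763
Area = |Σ|/2 = 381.5.

381.5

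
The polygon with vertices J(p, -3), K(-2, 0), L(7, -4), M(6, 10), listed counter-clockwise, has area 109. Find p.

-14

Write out the shoelace sum; only the two edges meeting at J involve p:
2·Area = [(6·(-3) − p·10) + (p·0 − (-2)·(-3))] + 102
       = -10·p + 78 = 218
⇒ p = -14.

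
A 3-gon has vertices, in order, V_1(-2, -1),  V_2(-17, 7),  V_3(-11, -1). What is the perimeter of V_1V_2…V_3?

36

|V_1V_2| = √((-15)² + (8)²) = √289 = 17
|V_2V_3| = √((6)² + (-8)²) = √100 = 10
|V_3V_1| = √((9)² + (0)²) = √81 = 9
Perimeter = 17 + 10 + 9 = 36.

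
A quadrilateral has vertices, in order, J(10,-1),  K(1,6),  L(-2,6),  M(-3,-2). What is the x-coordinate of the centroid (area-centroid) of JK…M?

Apply the shoelace (surveyor's) formula. First the cross-terms c_i = x_i·y_{i+1} − x_{i+1}·y_i:
  61, 18, 22, 23  ⇒  2A = 124, A = 62.
Then Σ (x_i + x_{i+1})·c_i = 704, so x̄ = 704 / (6·62) = 176/93.

176/93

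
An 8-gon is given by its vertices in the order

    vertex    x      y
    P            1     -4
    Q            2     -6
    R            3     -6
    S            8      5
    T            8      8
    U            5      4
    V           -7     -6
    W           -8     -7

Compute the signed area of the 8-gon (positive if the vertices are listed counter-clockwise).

62.5

Apply Gauss's area formula: 2A = Σ (x_i·y_{i+1} − x_{i+1}·y_i), indices taken mod 8.
P→Q: (1)(-6) − (2)(-4) = 2
Q→R: (2)(-6) − (3)(-6) = 6
R→S: (3)(5) − (8)(-6) = 63
S→T: (8)(8) − (8)(5) = 24
T→U: (8)(4) − (5)(8) = -8
U→V: (5)(-6) − (-7)(4) = -2
V→W: (-7)(-7) − (-8)(-6) = 1
W→P: (-8)(-4) − (1)(-7) = 39
Σ = 125
Signed area = Σ/2 = 62.5 (positive ⇒ counter-clockwise traversal).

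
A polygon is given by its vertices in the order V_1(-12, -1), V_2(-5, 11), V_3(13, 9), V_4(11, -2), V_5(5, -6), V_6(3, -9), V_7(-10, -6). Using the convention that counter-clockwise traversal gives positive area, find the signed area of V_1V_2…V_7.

-351.5

Σ = (-137) + (-188) + (-125) + (-56) + (-27) + (-108) + (-62) = -703
Signed area = Σ/2 = -351.5 (negative ⇒ clockwise traversal).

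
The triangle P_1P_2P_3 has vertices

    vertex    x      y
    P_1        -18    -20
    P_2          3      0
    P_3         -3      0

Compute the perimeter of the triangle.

|P_1P_2| = √((21)² + (20)²) = √841 = 29
|P_2P_3| = √((-6)² + (0)²) = √36 = 6
|P_3P_1| = √((-15)² + (-20)²) = √625 = 25
Perimeter = 29 + 6 + 25 = 60.

60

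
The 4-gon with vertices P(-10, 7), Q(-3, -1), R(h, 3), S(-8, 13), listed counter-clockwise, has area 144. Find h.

12

Write out the shoelace sum; only the two edges meeting at R involve h:
2·Area = [((-3)·3 − h·(-1)) + (h·13 − (-8)·3)] + 105
       = 14·h + 120 = 288
⇒ h = 12.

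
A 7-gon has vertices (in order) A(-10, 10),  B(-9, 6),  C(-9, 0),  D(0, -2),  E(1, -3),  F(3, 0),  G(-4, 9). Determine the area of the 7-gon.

95

Apply the shoelace (surveyor's) formula: 2A = Σ (x_i·y_{i+1} − x_{i+1}·y_i), indices taken mod 7.
Σ = (30) + (54) + (18) + (2) + (9) + (27) + (50) = 190
Area = |Σ|/2 = 95.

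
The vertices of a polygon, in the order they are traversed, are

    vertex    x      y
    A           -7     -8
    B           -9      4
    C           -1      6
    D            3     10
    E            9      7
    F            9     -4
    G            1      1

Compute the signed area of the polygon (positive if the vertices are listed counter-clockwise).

Apply Gauss's area formula: 2A = Σ (x_i·y_{i+1} − x_{i+1}·y_i), indices taken mod 7.
A→B: (-7)(4) − (-9)(-8) = -100
B→C: (-9)(6) − (-1)(4) = -50
C→D: (-1)(10) − (3)(6) = -28
D→E: (3)(7) − (9)(10) = -69
E→F: (9)(-4) − (9)(7) = -99
F→G: (9)(1) − (1)(-4) = 13
G→A: (1)(-8) − (-7)(1) = -1
Σ = -334
Signed area = Σ/2 = -167 (negative ⇒ clockwise traversal).

-167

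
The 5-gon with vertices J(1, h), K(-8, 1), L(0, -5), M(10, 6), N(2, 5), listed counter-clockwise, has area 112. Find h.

Write out the shoelace sum; only the two edges meeting at J involve h:
2·Area = [(2·h − 1·5) + (1·1 − (-8)·h)] + 128
       = 10·h + 124 = 224
⇒ h = 10.

10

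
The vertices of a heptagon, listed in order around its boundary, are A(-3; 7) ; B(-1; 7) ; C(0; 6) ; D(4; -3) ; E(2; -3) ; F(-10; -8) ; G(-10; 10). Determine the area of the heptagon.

Apply the surveyor's formula: 2A = Σ (x_i·y_{i+1} − x_{i+1}·y_i), indices taken mod 7.
Cross-terms: -14, -6, -24, -6, -46, -180, -40  ⇒  Σ = -316
Area = |Σ|/2 = 158.

158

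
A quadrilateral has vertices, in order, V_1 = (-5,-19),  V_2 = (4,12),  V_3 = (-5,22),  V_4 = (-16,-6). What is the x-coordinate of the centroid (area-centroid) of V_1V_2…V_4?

Apply the shoelace (surveyor's) formula. First the cross-terms c_i = x_i·y_{i+1} − x_{i+1}·y_i:
  16, 148, 382, 274  ⇒  2A = 820, A = 410.
Then Σ (x_i + x_{i+1})·c_i = -13940, so x̄ = -13940 / (6·410) = -17/3.

-17/3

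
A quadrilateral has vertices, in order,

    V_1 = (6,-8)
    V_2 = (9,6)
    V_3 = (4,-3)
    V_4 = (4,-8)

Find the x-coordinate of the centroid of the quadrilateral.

319/53

Apply Gauss's area formula. First the cross-terms c_i = x_i·y_{i+1} − x_{i+1}·y_i:
  108, -51, -20, 16  ⇒  2A = 53, A = 26.5.
Then Σ (x_i + x_{i+1})·c_i = 957, so x̄ = 957 / (6·26.5) = 319/53.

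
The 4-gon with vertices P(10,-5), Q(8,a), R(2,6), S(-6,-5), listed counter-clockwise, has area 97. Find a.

0

Write out the shoelace sum; only the two edges meeting at Q involve a:
2·Area = [(10·a − 8·(-5)) + (8·6 − 2·a)] + 106
       = 8·a + 194 = 194
⇒ a = 0.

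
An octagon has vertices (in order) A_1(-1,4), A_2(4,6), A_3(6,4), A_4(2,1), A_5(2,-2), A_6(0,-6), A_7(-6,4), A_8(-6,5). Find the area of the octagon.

61.5

Σ = (-22) + (-20) + (-2) + (-6) + (-12) + (-36) + (-6) + (-19) = -123
Area = |Σ|/2 = 61.5.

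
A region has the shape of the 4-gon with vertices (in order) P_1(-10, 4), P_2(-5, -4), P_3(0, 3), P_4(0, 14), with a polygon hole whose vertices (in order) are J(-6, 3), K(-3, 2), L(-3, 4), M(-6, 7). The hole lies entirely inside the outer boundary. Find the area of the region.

Outer boundary:
Cross-terms: 60, -15, 0, 140  ⇒  Σ = 185
Area = |Σ|/2 = 92.5.
Hole:
Σ = (-3) + (-6) + (3) + (24) = 18
Area = |Σ|/2 = 9.
Net area = 92.5 − 9 = 83.5.

83.5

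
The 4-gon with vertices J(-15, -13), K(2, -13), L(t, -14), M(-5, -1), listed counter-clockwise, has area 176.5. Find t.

The doubled signed area Σ (x_i y_{i+1} − x_{i+1} y_i) is linear in t.
With t=0 it equals 173; the coefficient of t is 12 (from the two edges through L).
So 12·t + 173 = 2·176.5 = 353 ⇒ t = 15.

15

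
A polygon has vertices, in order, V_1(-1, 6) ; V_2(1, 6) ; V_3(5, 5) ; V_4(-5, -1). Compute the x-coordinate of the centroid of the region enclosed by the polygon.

-0.25

Apply the surveyor's formula. First the cross-terms c_i = x_i·y_{i+1} − x_{i+1}·y_i:
  -12, -25, 20, -31  ⇒  2A = -48, A = -24.
Then Σ (x_i + x_{i+1})·c_i = 36, so x̄ = 36 / (6·(-24)) = -0.25.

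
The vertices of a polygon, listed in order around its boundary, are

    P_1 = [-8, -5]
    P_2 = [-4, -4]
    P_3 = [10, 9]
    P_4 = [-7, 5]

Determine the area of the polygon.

Apply Gauss's area formula: 2A = Σ (x_i·y_{i+1} − x_{i+1}·y_i), indices taken mod 4.
Σ = (12) + (4) + (113) + (75) = 204
Area = |Σ|/2 = 102.

102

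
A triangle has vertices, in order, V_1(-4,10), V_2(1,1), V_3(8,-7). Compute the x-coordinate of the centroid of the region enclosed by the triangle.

Apply the shoelace formula. First the cross-terms c_i = x_i·y_{i+1} − x_{i+1}·y_i:
  -14, -15, 52  ⇒  2A = 23, A = 11.5.
Then Σ (x_i + x_{i+1})·c_i = 115, so x̄ = 115 / (6·11.5) = 5/3.

5/3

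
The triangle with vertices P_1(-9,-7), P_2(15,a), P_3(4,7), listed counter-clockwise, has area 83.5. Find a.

Write out the shoelace sum; only the two edges meeting at P_2 involve a:
2·Area = [((-9)·a − 15·(-7)) + (15·7 − 4·a)] + 35
       = -13·a + 245 = 167
⇒ a = 6.

6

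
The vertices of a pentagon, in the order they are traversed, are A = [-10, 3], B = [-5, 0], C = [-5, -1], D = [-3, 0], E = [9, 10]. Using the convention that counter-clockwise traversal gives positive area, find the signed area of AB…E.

57

Apply the surveyor's formula: 2A = Σ (x_i·y_{i+1} − x_{i+1}·y_i), indices taken mod 5.
A→B: (-10)(0) − (-5)(3) = 15
B→C: (-5)(-1) − (-5)(0) = 5
C→D: (-5)(0) − (-3)(-1) = -3
D→E: (-3)(10) − (9)(0) = -30
E→A: (9)(3) − (-10)(10) = 127
Σ = 114
Signed area = Σ/2 = 57 (positive ⇒ counter-clockwise traversal).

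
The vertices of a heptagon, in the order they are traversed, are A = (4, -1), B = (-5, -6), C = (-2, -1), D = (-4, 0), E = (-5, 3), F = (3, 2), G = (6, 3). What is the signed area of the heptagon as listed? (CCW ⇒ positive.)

-46

Apply the shoelace (surveyor's) formula: 2A = Σ (x_i·y_{i+1} − x_{i+1}·y_i), indices taken mod 7.
A→B: (4)(-6) − (-5)(-1) = -29
B→C: (-5)(-1) − (-2)(-6) = -7
C→D: (-2)(0) − (-4)(-1) = -4
D→E: (-4)(3) − (-5)(0) = -12
E→F: (-5)(2) − (3)(3) = -19
F→G: (3)(3) − (6)(2) = -3
G→A: (6)(-1) − (4)(3) = -18
Σ = -92
Signed area = Σ/2 = -46 (negative ⇒ clockwise traversal).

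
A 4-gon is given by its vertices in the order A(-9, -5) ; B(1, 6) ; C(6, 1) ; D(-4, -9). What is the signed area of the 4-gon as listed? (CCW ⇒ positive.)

Apply Gauss's area formula: 2A = Σ (x_i·y_{i+1} − x_{i+1}·y_i), indices taken mod 4.
A→B: (-9)(6) − (1)(-5) = -49
B→C: (1)(1) − (6)(6) = -35
C→D: (6)(-9) − (-4)(1) = -50
D→A: (-4)(-5) − (-9)(-9) = -61
Σ = -195
Signed area = Σ/2 = -97.5 (negative ⇒ clockwise traversal).

-97.5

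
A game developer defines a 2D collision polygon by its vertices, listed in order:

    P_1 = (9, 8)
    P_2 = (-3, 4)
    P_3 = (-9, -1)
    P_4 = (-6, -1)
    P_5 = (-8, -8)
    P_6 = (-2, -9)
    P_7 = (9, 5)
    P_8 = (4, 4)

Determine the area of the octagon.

Apply the surveyor's formula: 2A = Σ (x_i·y_{i+1} − x_{i+1}·y_i), indices taken mod 8.
Σ = (60) + (39) + (3) + (40) + (56) + (71) + (16) + (-4) = 281
Area = |Σ|/2 = 140.5.

140.5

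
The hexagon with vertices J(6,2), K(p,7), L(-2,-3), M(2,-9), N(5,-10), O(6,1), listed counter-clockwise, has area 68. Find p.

Write out the shoelace sum; only the two edges meeting at K involve p:
2·Area = [(6·7 − p·2) + (p·(-3) − (-2)·7)] + 120
       = -5·p + 176 = 136
⇒ p = 8.

8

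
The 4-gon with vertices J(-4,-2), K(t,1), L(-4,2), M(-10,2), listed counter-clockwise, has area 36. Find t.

8

The doubled signed area Σ (x_i y_{i+1} − x_{i+1} y_i) is linear in t.
With t=0 it equals 40; the coefficient of t is 4 (from the two edges through K).
So 4·t + 40 = 2·36 = 72 ⇒ t = 8.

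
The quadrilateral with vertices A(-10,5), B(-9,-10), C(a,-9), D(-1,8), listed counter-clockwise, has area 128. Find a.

-2

The doubled signed area Σ (x_i y_{i+1} − x_{i+1} y_i) is linear in a.
With a=0 it equals 292; the coefficient of a is 18 (from the two edges through C).
So 18·a + 292 = 2·128 = 256 ⇒ a = -2.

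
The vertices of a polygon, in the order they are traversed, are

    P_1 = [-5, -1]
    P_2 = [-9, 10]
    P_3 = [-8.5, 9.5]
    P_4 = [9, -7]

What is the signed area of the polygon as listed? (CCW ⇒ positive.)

-64.75

Apply the shoelace formula: 2A = Σ (x_i·y_{i+1} − x_{i+1}·y_i), indices taken mod 4.
Cross-terms: -59, -0.5, -26, -44  ⇒  Σ = -129.5
Signed area = Σ/2 = -64.75 (negative ⇒ clockwise traversal).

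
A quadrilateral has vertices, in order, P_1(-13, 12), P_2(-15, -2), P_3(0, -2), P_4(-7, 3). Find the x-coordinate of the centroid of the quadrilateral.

Apply the shoelace formula. First the cross-terms c_i = x_i·y_{i+1} − x_{i+1}·y_i:
  206, 30, -14, -45  ⇒  2A = 177, A = 88.5.
Then Σ (x_i + x_{i+1})·c_i = -5220, so x̄ = -5220 / (6·88.5) = -580/59.

-580/59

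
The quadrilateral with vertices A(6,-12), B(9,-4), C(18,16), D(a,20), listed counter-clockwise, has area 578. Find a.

Write out the shoelace sum; only the two edges meeting at D involve a:
2·Area = [(18·20 − a·16) + (a·(-12) − 6·20)] + 300
       = -28·a + 540 = 1156
⇒ a = -22.

-22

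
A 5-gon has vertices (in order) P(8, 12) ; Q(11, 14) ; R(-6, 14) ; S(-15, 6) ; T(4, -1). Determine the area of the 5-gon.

219.5

Cross-terms: -20, 238, 174, -9, 56  ⇒  Σ = 439
Area = |Σ|/2 = 219.5.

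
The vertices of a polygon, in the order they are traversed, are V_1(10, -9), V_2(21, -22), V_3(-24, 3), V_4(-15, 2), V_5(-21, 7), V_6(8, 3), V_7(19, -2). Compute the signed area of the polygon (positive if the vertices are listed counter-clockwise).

-452.5

Cross-terms: -31, -465, -3, -63, -119, -73, -151  ⇒  Σ = -905
Signed area = Σ/2 = -452.5 (negative ⇒ clockwise traversal).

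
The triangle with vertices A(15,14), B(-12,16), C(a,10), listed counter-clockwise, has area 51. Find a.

The doubled signed area Σ (x_i y_{i+1} − x_{i+1} y_i) is linear in a.
With a=0 it equals 138; the coefficient of a is -2 (from the two edges through C).
So -2·a + 138 = 2·51 = 102 ⇒ a = 18.

18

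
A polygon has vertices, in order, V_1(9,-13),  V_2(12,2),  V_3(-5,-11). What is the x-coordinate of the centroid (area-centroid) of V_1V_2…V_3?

16/3

Apply Gauss's area formula. First the cross-terms c_i = x_i·y_{i+1} − x_{i+1}·y_i:
  174, -122, 164  ⇒  2A = 216, A = 108.
Then Σ (x_i + x_{i+1})·c_i = 3456, so x̄ = 3456 / (6·108) = 16/3.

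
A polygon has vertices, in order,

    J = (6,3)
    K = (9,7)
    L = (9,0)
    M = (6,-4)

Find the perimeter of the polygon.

|JK| = √((3)² + (4)²) = √25 = 5
|KL| = √((0)² + (-7)²) = √49 = 7
|LM| = √((-3)² + (-4)²) = √25 = 5
|MJ| = √((0)² + (7)²) = √49 = 7
Perimeter = 5 + 7 + 5 + 7 = 24.

24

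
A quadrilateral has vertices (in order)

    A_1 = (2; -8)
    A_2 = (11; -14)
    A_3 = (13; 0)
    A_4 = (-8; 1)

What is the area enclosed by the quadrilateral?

158.5

Apply the shoelace (surveyor's) formula: 2A = Σ (x_i·y_{i+1} − x_{i+1}·y_i), indices taken mod 4.
A_1→A_2: (2)(-14) − (11)(-8) = 60
A_2→A_3: (11)(0) − (13)(-14) = 182
A_3→A_4: (13)(1) − (-8)(0) = 13
A_4→A_1: (-8)(-8) − (2)(1) = 62
Σ = 317
Area = |Σ|/2 = 158.5.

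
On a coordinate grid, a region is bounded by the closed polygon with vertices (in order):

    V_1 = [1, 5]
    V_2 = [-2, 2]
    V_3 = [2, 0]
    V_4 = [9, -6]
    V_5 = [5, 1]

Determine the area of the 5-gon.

V_1→V_2: (1)(2) − (-2)(5) = 12
V_2→V_3: (-2)(0) − (2)(2) = -4
V_3→V_4: (2)(-6) − (9)(0) = -12
V_4→V_5: (9)(1) − (5)(-6) = 39
V_5→V_1: (5)(5) − (1)(1) = 24
Σ = 59
Area = |Σ|/2 = 29.5.

29.5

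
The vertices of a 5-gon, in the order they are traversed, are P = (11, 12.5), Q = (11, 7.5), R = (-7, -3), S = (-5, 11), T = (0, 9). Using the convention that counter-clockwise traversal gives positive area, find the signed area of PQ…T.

Apply the shoelace (surveyor's) formula: 2A = Σ (x_i·y_{i+1} − x_{i+1}·y_i), indices taken mod 5.
Σ = (-55) + (19.5) + (-92) + (-45) + (-99) = -271.5
Signed area = Σ/2 = -135.75 (negative ⇒ clockwise traversal).

-135.75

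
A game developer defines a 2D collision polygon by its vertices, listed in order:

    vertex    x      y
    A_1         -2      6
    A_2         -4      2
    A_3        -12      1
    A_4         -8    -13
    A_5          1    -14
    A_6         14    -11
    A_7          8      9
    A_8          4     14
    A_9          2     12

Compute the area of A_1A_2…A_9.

Σ = (20) + (20) + (164) + (125) + (185) + (214) + (76) + (20) + (36) = 860
Area = |Σ|/2 = 430.

430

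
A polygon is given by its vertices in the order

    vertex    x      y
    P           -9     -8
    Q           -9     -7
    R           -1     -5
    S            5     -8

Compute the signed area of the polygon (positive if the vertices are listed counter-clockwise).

P→Q: (-9)(-7) − (-9)(-8) = -9
Q→R: (-9)(-5) − (-1)(-7) = 38
R→S: (-1)(-8) − (5)(-5) = 33
S→P: (5)(-8) − (-9)(-8) = -112
Σ = -50
Signed area = Σ/2 = -25 (negative ⇒ clockwise traversal).

-25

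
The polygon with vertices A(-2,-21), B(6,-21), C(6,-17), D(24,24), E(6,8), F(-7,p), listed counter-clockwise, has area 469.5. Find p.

-7

The doubled signed area Σ (x_i y_{i+1} − x_{i+1} y_i) is linear in p.
With p=0 it equals 995; the coefficient of p is 8 (from the two edges through F).
So 8·p + 995 = 2·469.5 = 939 ⇒ p = -7.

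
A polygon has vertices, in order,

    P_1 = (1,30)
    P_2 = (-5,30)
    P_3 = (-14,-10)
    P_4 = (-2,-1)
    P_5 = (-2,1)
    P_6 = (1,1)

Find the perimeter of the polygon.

96

|P_1P_2| = √((-6)² + (0)²) = √36 = 6
|P_2P_3| = √((-9)² + (-40)²) = √1681 = 41
|P_3P_4| = √((12)² + (9)²) = √225 = 15
|P_4P_5| = √((0)² + (2)²) = √4 = 2
|P_5P_6| = √((3)² + (0)²) = √9 = 3
|P_6P_1| = √((0)² + (29)²) = √841 = 29
Perimeter = 6 + 41 + 15 + 2 + 3 + 29 = 96.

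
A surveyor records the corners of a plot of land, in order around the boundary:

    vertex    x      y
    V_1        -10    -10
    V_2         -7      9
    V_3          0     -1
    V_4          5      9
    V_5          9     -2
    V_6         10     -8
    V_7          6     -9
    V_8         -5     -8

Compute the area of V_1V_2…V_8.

228

Apply Gauss's area formula: 2A = Σ (x_i·y_{i+1} − x_{i+1}·y_i), indices taken mod 8.
Cross-terms: -160, 7, 5, -91, -52, -42, -93, -30  ⇒  Σ = -456
Area = |Σ|/2 = 228.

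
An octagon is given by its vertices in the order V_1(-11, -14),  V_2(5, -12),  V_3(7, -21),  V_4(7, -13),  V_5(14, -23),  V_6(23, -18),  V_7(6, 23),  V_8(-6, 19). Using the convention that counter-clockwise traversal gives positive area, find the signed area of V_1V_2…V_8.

Σ = (202) + (-21) + (56) + (21) + (277) + (637) + (252) + (293) = 1717
Signed area = Σ/2 = 858.5 (positive ⇒ counter-clockwise traversal).

858.5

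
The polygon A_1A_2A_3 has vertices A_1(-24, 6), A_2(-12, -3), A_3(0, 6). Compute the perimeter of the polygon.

|A_1A_2| = √((12)² + (-9)²) = √225 = 15
|A_2A_3| = √((12)² + (9)²) = √225 = 15
|A_3A_1| = √((-24)² + (0)²) = √576 = 24
Perimeter = 15 + 15 + 24 = 54.

54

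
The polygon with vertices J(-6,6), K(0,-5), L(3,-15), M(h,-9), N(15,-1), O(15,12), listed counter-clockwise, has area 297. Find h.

Write out the shoelace sum; only the two edges meeting at M involve h:
2·Area = [(3·(-9) − h·(-15)) + (h·(-1) − 15·(-9))] + 402
       = 14·h + 510 = 594
⇒ h = 6.

6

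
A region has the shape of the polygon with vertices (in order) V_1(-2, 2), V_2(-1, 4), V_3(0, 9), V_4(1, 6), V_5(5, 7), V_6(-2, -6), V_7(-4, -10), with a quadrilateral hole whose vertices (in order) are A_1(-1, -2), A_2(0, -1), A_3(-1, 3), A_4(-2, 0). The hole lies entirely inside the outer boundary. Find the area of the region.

42.5

Outer boundary:
Σ = (-6) + (-9) + (-9) + (-23) + (-16) + (-4) + (-28) = -95
Area = |Σ|/2 = 47.5.
Hole:
Apply the shoelace (surveyor's) formula: 2A = Σ (x_i·y_{i+1} − x_{i+1}·y_i), indices taken mod 4.
A_1→A_2: (-1)(-1) − (0)(-2) = 1
A_2→A_3: (0)(3) − (-1)(-1) = -1
A_3→A_4: (-1)(0) − (-2)(3) = 6
A_4→A_1: (-2)(-2) − (-1)(0) = 4
Σ = 10
Area = |Σ|/2 = 5.
Net area = 47.5 − 5 = 42.5.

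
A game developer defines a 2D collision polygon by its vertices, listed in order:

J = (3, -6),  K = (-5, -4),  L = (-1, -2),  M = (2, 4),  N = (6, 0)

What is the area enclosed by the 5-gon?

Apply the shoelace (surveyor's) formula: 2A = Σ (x_i·y_{i+1} − x_{i+1}·y_i), indices taken mod 5.
J→K: (3)(-4) − (-5)(-6) = -42
K→L: (-5)(-2) − (-1)(-4) = 6
L→M: (-1)(4) − (2)(-2) = 0
M→N: (2)(0) − (6)(4) = -24
N→J: (6)(-6) − (3)(0) = -36
Σ = -96
Area = |Σ|/2 = 48.

48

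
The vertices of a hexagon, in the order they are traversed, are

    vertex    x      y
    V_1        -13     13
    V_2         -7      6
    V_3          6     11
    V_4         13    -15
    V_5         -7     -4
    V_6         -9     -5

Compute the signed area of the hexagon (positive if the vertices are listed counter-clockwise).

-336.5

Σ = (13) + (-113) + (-233) + (-157) + (-1) + (-182) = -673
Signed area = Σ/2 = -336.5 (negative ⇒ clockwise traversal).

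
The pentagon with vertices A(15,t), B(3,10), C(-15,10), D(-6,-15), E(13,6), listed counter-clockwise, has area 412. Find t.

14

The doubled signed area Σ (x_i y_{i+1} − x_{i+1} y_i) is linear in t.
With t=0 it equals 684; the coefficient of t is 10 (from the two edges through A).
So 10·t + 684 = 2·412 = 824 ⇒ t = 14.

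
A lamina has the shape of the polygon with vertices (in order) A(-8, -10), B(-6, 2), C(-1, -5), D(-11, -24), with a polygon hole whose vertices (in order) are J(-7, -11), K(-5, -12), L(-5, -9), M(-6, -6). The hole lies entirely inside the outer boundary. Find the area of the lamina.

Outer boundary:
Σ = (-76) + (32) + (-31) + (-82) = -157
Area = |Σ|/2 = 78.5.
Hole:
Apply the shoelace formula: 2A = Σ (x_i·y_{i+1} − x_{i+1}·y_i), indices taken mod 4.
Cross-terms: 29, -15, -24, 24  ⇒  Σ = 14
Area = |Σ|/2 = 7.
Net area = 78.5 − 7 = 71.5.

71.5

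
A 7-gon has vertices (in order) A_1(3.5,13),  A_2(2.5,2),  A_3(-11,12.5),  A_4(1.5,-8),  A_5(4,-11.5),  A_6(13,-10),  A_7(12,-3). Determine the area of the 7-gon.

Σ = (-25.5) + (53.25) + (69.25) + (14.75) + (109.5) + (81) + (166.5) = 468.75
Area = |Σ|/2 = 234.375.

234.375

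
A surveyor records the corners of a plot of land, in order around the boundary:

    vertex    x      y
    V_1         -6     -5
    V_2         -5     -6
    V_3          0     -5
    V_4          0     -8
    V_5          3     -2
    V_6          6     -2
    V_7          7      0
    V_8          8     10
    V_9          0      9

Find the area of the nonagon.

Apply the shoelace formula: 2A = Σ (x_i·y_{i+1} − x_{i+1}·y_i), indices taken mod 9.
Cross-terms: 11, 25, 0, 24, 6, 14, 70, 72, 54  ⇒  Σ = 276
Area = |Σ|/2 = 138.

138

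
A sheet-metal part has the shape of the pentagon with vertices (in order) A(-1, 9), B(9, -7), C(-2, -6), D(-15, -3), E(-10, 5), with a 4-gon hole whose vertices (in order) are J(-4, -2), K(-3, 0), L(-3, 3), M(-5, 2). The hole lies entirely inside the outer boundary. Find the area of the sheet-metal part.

202

Outer boundary:
Apply Gauss's area formula: 2A = Σ (x_i·y_{i+1} − x_{i+1}·y_i), indices taken mod 5.
Σ = (-74) + (-68) + (-84) + (-105) + (-85) = -416
Area = |Σ|/2 = 208.
Hole:
Apply the shoelace formula: 2A = Σ (x_i·y_{i+1} − x_{i+1}·y_i), indices taken mod 4.
Σ = (-6) + (-9) + (9) + (18) = 12
Area = |Σ|/2 = 6.
Net area = 208 − 6 = 202.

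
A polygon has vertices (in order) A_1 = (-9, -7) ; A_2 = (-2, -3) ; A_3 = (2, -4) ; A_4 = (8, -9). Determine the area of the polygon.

A_1→A_2: (-9)(-3) − (-2)(-7) = 13
A_2→A_3: (-2)(-4) − (2)(-3) = 14
A_3→A_4: (2)(-9) − (8)(-4) = 14
A_4→A_1: (8)(-7) − (-9)(-9) = -137
Σ = -96
Area = |Σ|/2 = 48.

48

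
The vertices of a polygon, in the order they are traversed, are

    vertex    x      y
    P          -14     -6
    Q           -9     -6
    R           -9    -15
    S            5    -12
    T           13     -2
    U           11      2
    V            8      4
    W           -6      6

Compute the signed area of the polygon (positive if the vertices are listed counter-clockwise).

Apply the shoelace formula: 2A = Σ (x_i·y_{i+1} − x_{i+1}·y_i), indices taken mod 8.
P→Q: (-14)(-6) − (-9)(-6) = 30
Q→R: (-9)(-15) − (-9)(-6) = 81
R→S: (-9)(-12) − (5)(-15) = 183
S→T: (5)(-2) − (13)(-12) = 146
T→U: (13)(2) − (11)(-2) = 48
U→V: (11)(4) − (8)(2) = 28
V→W: (8)(6) − (-6)(4) = 72
W→P: (-6)(-6) − (-14)(6) = 120
Σ = 708
Signed area = Σ/2 = 354 (positive ⇒ counter-clockwise traversal).

354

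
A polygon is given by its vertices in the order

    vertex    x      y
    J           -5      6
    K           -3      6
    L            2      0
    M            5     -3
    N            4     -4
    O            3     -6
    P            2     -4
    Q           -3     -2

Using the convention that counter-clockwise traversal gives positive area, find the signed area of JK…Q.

Apply the surveyor's formula: 2A = Σ (x_i·y_{i+1} − x_{i+1}·y_i), indices taken mod 8.
Σ = (-12) + (-12) + (-6) + (-8) + (-12) + (0) + (-16) + (-28) = -94
Signed area = Σ/2 = -47 (negative ⇒ clockwise traversal).

-47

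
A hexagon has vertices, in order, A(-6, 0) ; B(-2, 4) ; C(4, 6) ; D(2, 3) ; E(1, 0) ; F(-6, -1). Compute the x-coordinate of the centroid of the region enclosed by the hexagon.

-34/31

Apply Gauss's area formula. First the cross-terms c_i = x_i·y_{i+1} − x_{i+1}·y_i:
  -24, -28, 0, -3, -1, -6  ⇒  2A = -62, A = -31.
Then Σ (x_i + x_{i+1})·c_i = 204, so x̄ = 204 / (6·(-31)) = -34/31.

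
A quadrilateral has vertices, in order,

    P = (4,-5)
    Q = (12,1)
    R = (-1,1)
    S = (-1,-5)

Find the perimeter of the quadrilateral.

|PQ| = √((8)² + (6)²) = √100 = 10
|QR| = √((-13)² + (0)²) = √169 = 13
|RS| = √((0)² + (-6)²) = √36 = 6
|SP| = √((5)² + (0)²) = √25 = 5
Perimeter = 10 + 13 + 6 + 5 = 34.

34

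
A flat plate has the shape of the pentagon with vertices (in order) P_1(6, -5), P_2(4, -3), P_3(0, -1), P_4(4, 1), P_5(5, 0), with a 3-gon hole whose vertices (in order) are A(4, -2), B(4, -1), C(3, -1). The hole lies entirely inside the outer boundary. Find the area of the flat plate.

Outer boundary:
Apply the surveyor's formula: 2A = Σ (x_i·y_{i+1} − x_{i+1}·y_i), indices taken mod 5.
Cross-terms: 2, -4, 4, -5, -25  ⇒  Σ = -28
Area = |Σ|/2 = 14.
Hole:
A→B: (4)(-1) − (4)(-2) = 4
B→C: (4)(-1) − (3)(-1) = -1
C→A: (3)(-2) − (4)(-1) = -2
Σ = 1
Area = |Σ|/2 = 0.5.
Net area = 14 − 0.5 = 13.5.

13.5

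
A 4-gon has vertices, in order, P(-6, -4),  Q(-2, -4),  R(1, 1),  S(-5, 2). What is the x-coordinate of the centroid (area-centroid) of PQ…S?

Apply the surveyor's formula. First the cross-terms c_i = x_i·y_{i+1} − x_{i+1}·y_i:
  16, 2, 7, 32  ⇒  2A = 57, A = 28.5.
Then Σ (x_i + x_{i+1})·c_i = -510, so x̄ = -510 / (6·28.5) = -170/57.

-170/57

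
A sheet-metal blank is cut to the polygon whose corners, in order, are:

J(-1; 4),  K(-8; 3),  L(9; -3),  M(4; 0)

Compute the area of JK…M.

Cross-terms: 29, -3, 12, 16  ⇒  Σ = 54
Area = |Σ|/2 = 27.

27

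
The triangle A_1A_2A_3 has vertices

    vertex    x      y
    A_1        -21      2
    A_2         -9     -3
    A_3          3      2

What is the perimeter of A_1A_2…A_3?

|A_1A_2| = √((12)² + (-5)²) = √169 = 13
|A_2A_3| = √((12)² + (5)²) = √169 = 13
|A_3A_1| = √((-24)² + (0)²) = √576 = 24
Perimeter = 13 + 13 + 24 = 50.

50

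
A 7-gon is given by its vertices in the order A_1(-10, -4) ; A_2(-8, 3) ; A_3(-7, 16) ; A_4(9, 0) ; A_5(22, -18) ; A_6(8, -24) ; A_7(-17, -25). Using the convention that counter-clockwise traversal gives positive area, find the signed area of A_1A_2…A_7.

Apply the shoelace formula: 2A = Σ (x_i·y_{i+1} − x_{i+1}·y_i), indices taken mod 7.
A_1→A_2: (-10)(3) − (-8)(-4) = -62
A_2→A_3: (-8)(16) − (-7)(3) = -107
A_3→A_4: (-7)(0) − (9)(16) = -144
A_4→A_5: (9)(-18) − (22)(0) = -162
A_5→A_6: (22)(-24) − (8)(-18) = -384
A_6→A_7: (8)(-25) − (-17)(-24) = -608
A_7→A_1: (-17)(-4) − (-10)(-25) = -182
Σ = -1649
Signed area = Σ/2 = -824.5 (negative ⇒ clockwise traversal).

-824.5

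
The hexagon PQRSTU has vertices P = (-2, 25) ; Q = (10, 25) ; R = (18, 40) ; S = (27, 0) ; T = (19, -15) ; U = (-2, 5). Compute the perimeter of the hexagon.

|PQ| = √((12)² + (0)²) = √144 = 12
|QR| = √((8)² + (15)²) = √289 = 17
|RS| = √((9)² + (-40)²) = √1681 = 41
|ST| = √((-8)² + (-15)²) = √289 = 17
|TU| = √((-21)² + (20)²) = √841 = 29
|UP| = √((0)² + (20)²) = √400 = 20
Perimeter = 12 + 17 + 41 + 17 + 29 + 20 = 136.

136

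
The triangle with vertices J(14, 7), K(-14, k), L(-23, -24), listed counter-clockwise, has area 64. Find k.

-13

The doubled signed area Σ (x_i y_{i+1} − x_{i+1} y_i) is linear in k.
With k=0 it equals 609; the coefficient of k is 37 (from the two edges through K).
So 37·k + 609 = 2·64 = 128 ⇒ k = -13.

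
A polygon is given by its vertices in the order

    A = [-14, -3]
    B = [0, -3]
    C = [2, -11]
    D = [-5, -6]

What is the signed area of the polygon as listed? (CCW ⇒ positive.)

Apply the shoelace formula: 2A = Σ (x_i·y_{i+1} − x_{i+1}·y_i), indices taken mod 4.
Σ = (42) + (6) + (-67) + (-69) = -88
Signed area = Σ/2 = -44 (negative ⇒ clockwise traversal).

-44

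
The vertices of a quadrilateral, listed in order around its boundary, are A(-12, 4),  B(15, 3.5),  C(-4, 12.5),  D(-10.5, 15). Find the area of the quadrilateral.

154.375

Apply the surveyor's formula: 2A = Σ (x_i·y_{i+1} − x_{i+1}·y_i), indices taken mod 4.
A→B: (-12)(3.5) − (15)(4) = -102
B→C: (15)(12.5) − (-4)(3.5) = 201.5
C→D: (-4)(15) − (-10.5)(12.5) = 71.25
D→A: (-10.5)(4) − (-12)(15) = 138
Σ = 308.75
Area = |Σ|/2 = 154.375.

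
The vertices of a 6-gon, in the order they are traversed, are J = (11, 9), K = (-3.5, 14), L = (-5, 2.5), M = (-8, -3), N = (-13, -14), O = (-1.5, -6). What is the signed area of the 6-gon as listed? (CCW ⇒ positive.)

J→K: (11)(14) − (-3.5)(9) = 185.5
K→L: (-3.5)(2.5) − (-5)(14) = 61.25
L→M: (-5)(-3) − (-8)(2.5) = 35
M→N: (-8)(-14) − (-13)(-3) = 73
N→O: (-13)(-6) − (-1.5)(-14) = 57
O→J: (-1.5)(9) − (11)(-6) = 52.5
Σ = 464.25
Signed area = Σ/2 = 232.125 (positive ⇒ counter-clockwise traversal).

232.125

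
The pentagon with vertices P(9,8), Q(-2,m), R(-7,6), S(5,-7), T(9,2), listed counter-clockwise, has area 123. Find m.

Write out the shoelace sum; only the two edges meeting at Q involve m:
2·Area = [(9·m − (-2)·8) + ((-2)·6 − (-7)·m)] + 146
       = 16·m + 150 = 246
⇒ m = 6.

6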